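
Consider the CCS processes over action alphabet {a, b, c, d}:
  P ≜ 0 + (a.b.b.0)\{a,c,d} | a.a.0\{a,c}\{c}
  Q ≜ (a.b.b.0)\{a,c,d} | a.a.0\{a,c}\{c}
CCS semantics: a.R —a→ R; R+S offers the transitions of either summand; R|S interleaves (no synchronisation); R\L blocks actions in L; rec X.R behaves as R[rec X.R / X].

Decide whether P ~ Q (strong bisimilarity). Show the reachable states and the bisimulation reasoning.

LTS(P): 3 reachable states
  m0 = 0 + (a.b.b.0)\{a,c,d} | a.a.0\{a,c}\{c} | -a-> m1
  m1 = (a.b.b.0)\{a,c,d} | a.0\{a,c}\{c} | -a-> m2
  m2 = (a.b.b.0)\{a,c,d} | 0\{a,c}\{c} | (no moves)
LTS(Q): 3 reachable states
  n0 = (a.b.b.0)\{a,c,d} | a.a.0\{a,c}\{c} | -a-> n1
  n1 = (a.b.b.0)\{a,c,d} | a.0\{a,c}\{c} | -a-> n2
  n2 = (a.b.b.0)\{a,c,d} | 0\{a,c}\{c} | (no moves)
Coarsest stable partition (strong bisimilarity classes):
  B0 = {m0, n0}
  B1 = {m1, n1}
  B2 = {m2, n2}
m0 ∈ B0, n0 ∈ B0 → same block

YES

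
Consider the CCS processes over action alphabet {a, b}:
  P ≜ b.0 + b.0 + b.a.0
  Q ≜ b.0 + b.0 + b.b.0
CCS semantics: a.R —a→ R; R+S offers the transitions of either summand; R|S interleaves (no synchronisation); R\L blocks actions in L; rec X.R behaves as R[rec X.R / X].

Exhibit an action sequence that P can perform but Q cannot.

LTS(P): 3 reachable states
  m0 = b.0 + b.0 + b.a.0 :: -b-> m1, -b-> m2
  m1 = 0 :: stopped
  m2 = a.0 :: -a-> m1
LTS(Q): 3 reachable states
  n0 = b.0 + b.0 + b.b.0 :: -b-> n1, -b-> n2
  n1 = 0 :: stopped
  n2 = b.0 :: -b-> n1
Executing ba from P (initial set {m0}):
  [1] b ⇒ {m1, m2}
  [2] a ⇒ {m1}
  P completes σ.
Executing ba from Q (initial set {n0}):
  [1] b ⇒ {n1, n2}
  [2] a ⇒ no successor for Q

ba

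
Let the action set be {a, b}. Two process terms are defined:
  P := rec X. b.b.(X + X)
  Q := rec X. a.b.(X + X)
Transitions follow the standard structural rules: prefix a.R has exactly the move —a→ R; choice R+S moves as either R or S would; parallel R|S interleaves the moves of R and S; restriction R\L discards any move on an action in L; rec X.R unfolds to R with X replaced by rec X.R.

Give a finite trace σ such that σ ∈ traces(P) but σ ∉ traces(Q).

Reachable graph of P (3 states):
  p0 = rec X. b.b.(X + X) → =b=> p1
  p1 = b.((rec X. b.b.(X + X)) + (rec X. b.b.(X + X))) → =b=> p2
  p2 = (rec X. b.b.(X + X)) + (rec X. b.b.(X + X)) → =b=> p1
Reachable graph of Q (3 states):
  q0 = rec X. a.b.(X + X) → =a=> q1
  q1 = b.((rec X. a.b.(X + X)) + (rec X. a.b.(X + X))) → =b=> q2
  q2 = (rec X. a.b.(X + X)) + (rec X. a.b.(X + X)) → =a=> q1
Run σ = ⟨b⟩ on P: start {p0}
  [1] b ⇒ {p1}
  P completes σ.
Run σ = ⟨b⟩ on Q: start {q0}
  [1] b ⇒ ∅ (Q stuck)

b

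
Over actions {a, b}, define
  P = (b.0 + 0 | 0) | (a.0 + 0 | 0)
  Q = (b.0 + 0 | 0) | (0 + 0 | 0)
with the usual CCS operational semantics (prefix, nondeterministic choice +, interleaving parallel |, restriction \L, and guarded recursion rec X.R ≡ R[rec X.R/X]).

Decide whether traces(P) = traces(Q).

LTS(P): 4 reachable states
  u0 = (b.0 + 0 | 0) | (a.0 + 0 | 0) has moves =a=> u1, =b=> u2
  u1 = (b.0 + 0 | 0) | 0 has moves =b=> u3
  u2 = 0 | (a.0 + 0 | 0) has moves =a=> u3
  u3 = 0 | 0 has moves ∅
LTS(Q): 2 reachable states
  v0 = (b.0 + 0 | 0) | (0 + 0 | 0) has moves =b=> v1
  v1 = 0 | (0 + 0 | 0) has moves ∅
Run σ = ⟨a⟩ on P: start {u0}
  step 1 (a): {u1}
  — P admits the full trace.
Run σ = ⟨a⟩ on Q: start {v0}
  step 1 (a): no successor for Q

NO — witness ⟨a⟩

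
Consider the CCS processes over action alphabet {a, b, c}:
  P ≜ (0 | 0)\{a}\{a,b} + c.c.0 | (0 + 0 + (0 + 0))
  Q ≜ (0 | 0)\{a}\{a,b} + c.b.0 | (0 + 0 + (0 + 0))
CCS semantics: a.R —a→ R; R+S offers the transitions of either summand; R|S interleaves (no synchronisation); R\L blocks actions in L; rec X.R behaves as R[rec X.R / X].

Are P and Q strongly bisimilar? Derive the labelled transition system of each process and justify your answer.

NO

Reachable graph of P (3 states):
  p0 = (0 | 0)\{a}\{a,b} + c.c.0 | (0 + 0 + (0 + 0)) → ··c··> p1
  p1 = c.0 | (0 + 0 + (0 + 0)) → ··c··> p2
  p2 = 0 | (0 + 0 + (0 + 0)) → ·
Reachable graph of Q (3 states):
  q0 = (0 | 0)\{a}\{a,b} + c.b.0 | (0 + 0 + (0 + 0)) → ··c··> q1
  q1 = b.0 | (0 + 0 + (0 + 0)) → ··b··> q2
  q2 = 0 | (0 + 0 + (0 + 0)) → ·
Partition-refinement fixed point:
  B0 = {p0}
  B1 = {p1}
  B2 = {p2, q2}
  B3 = {q0}
  B4 = {q1}
p0 ∈ B0, q0 ∈ B3 → different blocks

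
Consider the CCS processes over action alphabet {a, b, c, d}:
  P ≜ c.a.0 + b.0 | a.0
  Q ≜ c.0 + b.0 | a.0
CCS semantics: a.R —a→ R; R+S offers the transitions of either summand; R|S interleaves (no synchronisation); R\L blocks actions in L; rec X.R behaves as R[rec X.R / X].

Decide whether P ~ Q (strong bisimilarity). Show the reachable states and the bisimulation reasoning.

Reachable graph of P (6 states):
  p0 = c.a.0 + b.0 | a.0 has moves ··a··> p1, ··b··> p2, ··c··> p3
  p1 = b.0 | 0 has moves ··b··> p4
  p2 = 0 | a.0 has moves ··a··> p4
  p3 = a.0 has moves ··a··> p5
  p4 = 0 | 0 has moves ·
  p5 = 0 has moves ·
Reachable graph of Q (5 states):
  q0 = c.0 + b.0 | a.0 has moves ··a··> q1, ··b··> q2, ··c··> q3
  q1 = b.0 | 0 has moves ··b··> q4
  q2 = 0 | a.0 has moves ··a··> q4
  q3 = 0 has moves ·
  q4 = 0 | 0 has moves ·
Partition-refinement fixed point:
  B0 = {p0}
  B1 = {p2, p3, q2}
  B2 = {p4, p5, q3, q4}
  B3 = {p1, q1}
  B4 = {q0}
p0 ∈ B0, q0 ∈ B4 → different blocks

NO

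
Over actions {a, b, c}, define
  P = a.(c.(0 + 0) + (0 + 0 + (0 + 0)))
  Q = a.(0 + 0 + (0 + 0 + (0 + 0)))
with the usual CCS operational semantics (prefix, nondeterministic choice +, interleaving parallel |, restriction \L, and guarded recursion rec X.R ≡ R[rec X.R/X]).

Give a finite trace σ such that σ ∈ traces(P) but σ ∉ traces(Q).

ac

Reachable graph of P (3 states):
  m0 = a.(c.(0 + 0) + (0 + 0 + (0 + 0))) → --a--▸ m1
  m1 = c.(0 + 0) + (0 + 0 + (0 + 0)) → --c--▸ m2
  m2 = 0 + 0 → deadlocked
Reachable graph of Q (2 states):
  n0 = a.(0 + 0 + (0 + 0 + (0 + 0))) → --a--▸ n1
  n1 = 0 + 0 + (0 + 0 + (0 + 0)) → deadlocked
Run σ = ⟨ac⟩ on P: start {m0}
  step 1 (a): {m1}
  step 2 (c): {m2}
  — P admits the full trace.
Run σ = ⟨ac⟩ on Q: start {n0}
  step 1 (a): {n1}
  step 2 (c): ∅ (Q stuck)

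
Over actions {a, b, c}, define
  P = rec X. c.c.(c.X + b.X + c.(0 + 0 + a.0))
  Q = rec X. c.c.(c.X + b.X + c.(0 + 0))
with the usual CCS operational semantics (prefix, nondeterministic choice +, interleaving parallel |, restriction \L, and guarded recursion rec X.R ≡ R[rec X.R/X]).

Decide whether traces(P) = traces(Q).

Reachable graph of P (5 states):
  u0 = rec X. c.c.(c.X + b.X + c.(0 + 0 + a.0)) → —c→ u1
  u1 = c.(c.(rec X. c.c.(c.X + b.X + c.(0 + 0 + a.0))) + b.(rec X. c.c.(c.X + b.X + c.(0 + 0 + a.0))) + c.(0 + 0 + a.0)) → —c→ u2
  u2 = c.(rec X. c.c.(c.X + b.X + c.(0 + 0 + a.0))) + b.(rec X. c.c.(c.X + b.X + c.(0 + 0 + a.0))) + c.(0 + 0 + a.0) → —b→ u0, —c→ u0, —c→ u3
  u3 = 0 + 0 + a.0 → —a→ u4
  u4 = 0 → ∅
Reachable graph of Q (4 states):
  v0 = rec X. c.c.(c.X + b.X + c.(0 + 0)) → —c→ v1
  v1 = c.(c.(rec X. c.c.(c.X + b.X + c.(0 + 0))) + b.(rec X. c.c.(c.X + b.X + c.(0 + 0))) + c.(0 + 0)) → —c→ v2
  v2 = c.(rec X. c.c.(c.X + b.X + c.(0 + 0))) + b.(rec X. c.c.(c.X + b.X + c.(0 + 0))) + c.(0 + 0) → —b→ v0, —c→ v0, —c→ v3
  v3 = 0 + 0 → ∅
Executing ccca from P (initial set {u0}):
  [1] c ⇒ {u1}
  [2] c ⇒ {u2}
  [3] c ⇒ {u0, u3}
  [4] a ⇒ {u4}
  P completes σ.
Executing ccca from Q (initial set {v0}):
  [1] c ⇒ {v1}
  [2] c ⇒ {v2}
  [3] c ⇒ {v0, v3}
  [4] a ⇒ no successor for Q

NO — witness ⟨ccca⟩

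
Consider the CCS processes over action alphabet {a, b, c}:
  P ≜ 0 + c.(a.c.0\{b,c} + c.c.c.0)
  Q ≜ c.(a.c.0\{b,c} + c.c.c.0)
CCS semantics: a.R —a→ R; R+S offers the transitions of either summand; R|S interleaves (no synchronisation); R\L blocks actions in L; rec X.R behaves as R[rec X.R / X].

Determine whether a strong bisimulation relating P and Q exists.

LTS(P): 7 reachable states
  m0 = 0 + c.(a.c.0\{b,c} + c.c.c.0) ⊢ ··c··> m1
  m1 = a.c.0\{b,c} + c.c.c.0 ⊢ ··a··> m2, ··c··> m3
  m2 = c.0\{b,c} ⊢ ··c··> m4
  m3 = c.c.0 ⊢ ··c··> m5
  m4 = 0\{b,c} ⊢ (no moves)
  m5 = c.0 ⊢ ··c··> m6
  m6 = 0 ⊢ (no moves)
LTS(Q): 7 reachable states
  n0 = c.(a.c.0\{b,c} + c.c.c.0) ⊢ ··c··> n1
  n1 = a.c.0\{b,c} + c.c.c.0 ⊢ ··a··> n2, ··c··> n3
  n2 = c.0\{b,c} ⊢ ··c··> n4
  n3 = c.c.0 ⊢ ··c··> n5
  n4 = 0\{b,c} ⊢ (no moves)
  n5 = c.0 ⊢ ··c··> n6
  n6 = 0 ⊢ (no moves)
Bisimilarity quotient blocks:
  B0 = {m0, n0}
  B1 = {m1, n1}
  B2 = {m3, n3}
  B3 = {m2, m5, n2, n5}
  B4 = {m4, m6, n4, n6}
m0 ∈ B0, n0 ∈ B0 → same block

P ~ Q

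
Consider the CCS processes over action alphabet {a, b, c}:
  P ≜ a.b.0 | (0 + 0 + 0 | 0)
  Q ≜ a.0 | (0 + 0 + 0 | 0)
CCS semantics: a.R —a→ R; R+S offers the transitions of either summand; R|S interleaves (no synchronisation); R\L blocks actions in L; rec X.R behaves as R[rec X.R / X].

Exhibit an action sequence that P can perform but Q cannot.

ab

LTS(P): 3 reachable states
  u0 = a.b.0 | (0 + 0 + 0 | 0) → -a-> u1
  u1 = b.0 | (0 + 0 + 0 | 0) → -b-> u2
  u2 = 0 | (0 + 0 + 0 | 0) → deadlocked
LTS(Q): 2 reachable states
  v0 = a.0 | (0 + 0 + 0 | 0) → -a-> v1
  v1 = 0 | (0 + 0 + 0 | 0) → deadlocked
Executing ab from P (initial set {u0}):
  after a @ step 1: {u1}
  after b @ step 2: {u2}
  — P admits the full trace.
Executing ab from Q (initial set {v0}):
  after a @ step 1: {v1}
  after b @ step 2: ∅  — Q cannot continue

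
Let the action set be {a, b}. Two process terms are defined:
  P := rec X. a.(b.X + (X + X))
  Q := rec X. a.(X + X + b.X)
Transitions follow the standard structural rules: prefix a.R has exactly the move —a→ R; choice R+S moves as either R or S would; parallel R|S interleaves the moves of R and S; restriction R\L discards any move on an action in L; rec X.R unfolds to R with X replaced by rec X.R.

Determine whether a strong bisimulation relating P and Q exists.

bisimilar

LTS(P): 2 reachable states
  p0 = rec X. a.(b.X + (X + X)) → —a→ p1
  p1 = b.(rec X. a.(b.X + (X + X))) + ((rec X. a.(b.X + (X + X))) + (rec X. a.(b.X + (X + X)))) → —a→ p1, —b→ p0
LTS(Q): 2 reachable states
  q0 = rec X. a.(X + X + b.X) → —a→ q1
  q1 = (rec X. a.(X + X + b.X)) + (rec X. a.(X + X + b.X)) + b.(rec X. a.(X + X + b.X)) → —a→ q1, —b→ q0
Coarsest stable partition (strong bisimilarity classes):
  B0 = {p0, q0}
  B1 = {p1, q1}
p0 ∈ B0, q0 ∈ B0 → same block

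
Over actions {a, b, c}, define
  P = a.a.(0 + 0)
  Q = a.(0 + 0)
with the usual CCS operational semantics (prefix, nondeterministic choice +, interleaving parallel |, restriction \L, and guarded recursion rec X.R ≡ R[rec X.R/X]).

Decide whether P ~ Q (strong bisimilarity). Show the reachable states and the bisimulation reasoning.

NO

LTS(P): 3 reachable states
  s0 = a.a.(0 + 0) → ··a··> s1
  s1 = a.(0 + 0) → ··a··> s2
  s2 = 0 + 0 → (no moves)
LTS(Q): 2 reachable states
  t0 = a.(0 + 0) → ··a··> t1
  t1 = 0 + 0 → (no moves)
Bisimilarity quotient blocks:
  B0 = {s0}
  B1 = {s1, t0}
  B2 = {s2, t1}
s0 ∈ B0, t0 ∈ B1 → different blocks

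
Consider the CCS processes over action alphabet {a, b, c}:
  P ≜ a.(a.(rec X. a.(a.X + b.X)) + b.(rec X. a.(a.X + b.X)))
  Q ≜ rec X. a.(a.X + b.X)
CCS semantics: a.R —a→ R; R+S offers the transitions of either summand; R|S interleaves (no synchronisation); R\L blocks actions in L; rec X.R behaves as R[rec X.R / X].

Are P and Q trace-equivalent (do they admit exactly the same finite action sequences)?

traces(P) = traces(Q)

LTS(P): 3 reachable states
  m0 = a.(a.(rec X. a.(a.X + b.X)) + b.(rec X. a.(a.X + b.X))) | —a→ m1
  m1 = a.(rec X. a.(a.X + b.X)) + b.(rec X. a.(a.X + b.X)) | —a→ m2, —b→ m2
  m2 = rec X. a.(a.X + b.X) | —a→ m1
LTS(Q): 2 reachable states
  n0 = rec X. a.(a.X + b.X) | —a→ n1
  n1 = a.(rec X. a.(a.X + b.X)) + b.(rec X. a.(a.X + b.X)) | —a→ n0, —b→ n0
Bisimilarity quotient blocks:
  B0 = {m0, m2, n0}
  B1 = {m1, n1}
m0 ∈ B0, n0 ∈ B0 → same block
Bisimilar ⇒ trace-equivalent.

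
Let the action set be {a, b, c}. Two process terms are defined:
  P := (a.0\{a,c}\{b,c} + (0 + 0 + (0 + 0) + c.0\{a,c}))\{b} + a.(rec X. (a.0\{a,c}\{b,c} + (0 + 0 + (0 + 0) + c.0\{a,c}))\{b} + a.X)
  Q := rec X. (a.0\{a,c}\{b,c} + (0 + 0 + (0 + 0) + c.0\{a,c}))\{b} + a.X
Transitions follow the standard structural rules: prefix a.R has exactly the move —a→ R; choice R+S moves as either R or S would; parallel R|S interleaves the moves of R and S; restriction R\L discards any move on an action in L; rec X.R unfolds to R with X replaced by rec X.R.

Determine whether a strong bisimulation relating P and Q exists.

bisimilar

Reachable graph of P (4 states):
  m0 = (a.0\{a,c}\{b,c} + (0 + 0 + (0 + 0) + c.0\{a,c}))\{b} + a.(rec X. (a.0\{a,c}\{b,c} + (0 + 0 + (0 + 0) + c.0\{a,c}))\{b} + a.X) → ··a··> m1, ··a··> m2, ··c··> m3
  m1 = 0\{a,c}\{b,c}\{b} → ·
  m2 = rec X. (a.0\{a,c}\{b,c} + (0 + 0 + (0 + 0) + c.0\{a,c}))\{b} + a.X → ··a··> m1, ··a··> m2, ··c··> m3
  m3 = 0\{a,c}\{b} → ·
Reachable graph of Q (3 states):
  n0 = rec X. (a.0\{a,c}\{b,c} + (0 + 0 + (0 + 0) + c.0\{a,c}))\{b} + a.X → ··a··> n0, ··a··> n1, ··c··> n2
  n1 = 0\{a,c}\{b,c}\{b} → ·
  n2 = 0\{a,c}\{b} → ·
Bisimilarity quotient blocks:
  B0 = {m0, m2, n0}
  B1 = {m1, m3, n1, n2}
m0 ∈ B0, n0 ∈ B0 → same block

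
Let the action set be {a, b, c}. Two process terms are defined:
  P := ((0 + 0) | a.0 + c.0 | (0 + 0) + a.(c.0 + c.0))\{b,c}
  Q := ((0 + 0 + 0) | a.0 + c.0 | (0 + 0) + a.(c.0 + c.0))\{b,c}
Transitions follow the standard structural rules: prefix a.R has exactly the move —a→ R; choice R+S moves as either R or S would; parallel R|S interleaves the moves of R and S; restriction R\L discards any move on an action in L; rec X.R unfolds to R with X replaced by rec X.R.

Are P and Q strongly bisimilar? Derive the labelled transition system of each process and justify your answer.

P's transition system — 3 states:
  s0 = ((0 + 0) | a.0 + c.0 | (0 + 0) + a.(c.0 + c.0))\{b,c} ⊢ -a-> s1, -a-> s2
  s1 = ((0 + 0) | 0)\{b,c} ⊢ deadlocked
  s2 = (c.0 + c.0)\{b,c} ⊢ deadlocked
Q's transition system — 3 states:
  t0 = ((0 + 0 + 0) | a.0 + c.0 | (0 + 0) + a.(c.0 + c.0))\{b,c} ⊢ -a-> t1, -a-> t2
  t1 = ((0 + 0 + 0) | 0)\{b,c} ⊢ deadlocked
  t2 = (c.0 + c.0)\{b,c} ⊢ deadlocked
Bisimilarity quotient blocks:
  B0 = {s0, t0}
  B1 = {s1, s2, t1, t2}
s0 ∈ B0, t0 ∈ B0 → same block

P ~ Q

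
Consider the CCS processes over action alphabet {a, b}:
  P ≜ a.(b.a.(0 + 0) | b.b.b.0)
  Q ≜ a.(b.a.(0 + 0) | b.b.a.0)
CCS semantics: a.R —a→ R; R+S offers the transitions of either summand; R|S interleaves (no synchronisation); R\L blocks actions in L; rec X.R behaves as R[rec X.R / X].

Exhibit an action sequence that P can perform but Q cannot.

abbbb

LTS(P): 13 reachable states
  p0 = a.(b.a.(0 + 0) | b.b.b.0) ⊢ =a=> p1
  p1 = b.a.(0 + 0) | b.b.b.0 ⊢ =b=> p2, =b=> p3
  p2 = a.(0 + 0) | b.b.b.0 ⊢ =a=> p4, =b=> p5
  p3 = b.a.(0 + 0) | b.b.0 ⊢ =b=> p5, =b=> p6
  p4 = (0 + 0) | b.b.b.0 ⊢ =b=> p7
  p5 = a.(0 + 0) | b.b.0 ⊢ =a=> p7, =b=> p8
  p6 = b.a.(0 + 0) | b.0 ⊢ =b=> p8, =b=> p9
  p7 = (0 + 0) | b.b.0 ⊢ =b=> p10
  p8 = a.(0 + 0) | b.0 ⊢ =a=> p10, =b=> p11
  p9 = b.a.(0 + 0) | 0 ⊢ =b=> p11
  p10 = (0 + 0) | b.0 ⊢ =b=> p12
  p11 = a.(0 + 0) | 0 ⊢ =a=> p12
  p12 = (0 + 0) | 0 ⊢ deadlocked
LTS(Q): 13 reachable states
  q0 = a.(b.a.(0 + 0) | b.b.a.0) ⊢ =a=> q1
  q1 = b.a.(0 + 0) | b.b.a.0 ⊢ =b=> q2, =b=> q3
  q2 = a.(0 + 0) | b.b.a.0 ⊢ =a=> q4, =b=> q5
  q3 = b.a.(0 + 0) | b.a.0 ⊢ =b=> q5, =b=> q6
  q4 = (0 + 0) | b.b.a.0 ⊢ =b=> q7
  q5 = a.(0 + 0) | b.a.0 ⊢ =a=> q7, =b=> q8
  q6 = b.a.(0 + 0) | a.0 ⊢ =a=> q9, =b=> q8
  q7 = (0 + 0) | b.a.0 ⊢ =b=> q10
  q8 = a.(0 + 0) | a.0 ⊢ =a=> q10, =a=> q11
  q9 = b.a.(0 + 0) | 0 ⊢ =b=> q11
  q10 = (0 + 0) | a.0 ⊢ =a=> q12
  q11 = a.(0 + 0) | 0 ⊢ =a=> q12
  q12 = (0 + 0) | 0 ⊢ deadlocked
Trace ⟨abbbb⟩ through P, begin at {p0}:
  step 1 (a): {p1}
  step 2 (b): {p2, p3}
  step 3 (b): {p5, p6}
  step 4 (b): {p8, p9}
  step 5 (b): {p11}
  ✓ P
Trace ⟨abbbb⟩ through Q, begin at {q0}:
  step 1 (a): {q1}
  step 2 (b): {q2, q3}
  step 3 (b): {q5, q6}
  step 4 (b): {q8}
  step 5 (b): no successor for Q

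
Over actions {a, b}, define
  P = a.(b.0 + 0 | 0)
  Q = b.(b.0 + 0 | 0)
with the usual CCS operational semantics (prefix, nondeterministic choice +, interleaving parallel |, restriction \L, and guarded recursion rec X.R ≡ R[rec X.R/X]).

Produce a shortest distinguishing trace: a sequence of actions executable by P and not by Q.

LTS(P): 3 reachable states
  u0 = a.(b.0 + 0 | 0) has moves —a→ u1
  u1 = b.0 + 0 | 0 has moves —b→ u2
  u2 = 0 has moves (no moves)
LTS(Q): 3 reachable states
  v0 = b.(b.0 + 0 | 0) has moves —b→ v1
  v1 = b.0 + 0 | 0 has moves —b→ v2
  v2 = 0 has moves (no moves)
Executing a from P (initial set {u0}):
  step 1 (a): {u1}
  — P admits the full trace.
Executing a from Q (initial set {v0}):
  step 1 (a): ∅ (Q stuck)

a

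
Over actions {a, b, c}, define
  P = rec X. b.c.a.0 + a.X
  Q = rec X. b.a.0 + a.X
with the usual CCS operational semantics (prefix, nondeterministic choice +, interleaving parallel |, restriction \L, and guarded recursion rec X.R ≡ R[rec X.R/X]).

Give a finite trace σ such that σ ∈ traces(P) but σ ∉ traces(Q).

LTS(P): 4 reachable states
  u0 = rec X. b.c.a.0 + a.X → --a--▸ u0, --b--▸ u1
  u1 = c.a.0 → --c--▸ u2
  u2 = a.0 → --a--▸ u3
  u3 = 0 → (no moves)
LTS(Q): 3 reachable states
  v0 = rec X. b.a.0 + a.X → --a--▸ v0, --b--▸ v1
  v1 = a.0 → --a--▸ v2
  v2 = 0 → (no moves)
Run σ = ⟨bc⟩ on P: start {u0}
  step 1 (b): {u1}
  step 2 (c): {u2}
  ✓ P
Run σ = ⟨bc⟩ on Q: start {v0}
  step 1 (b): {v1}
  step 2 (c): ∅ (Q stuck)

bc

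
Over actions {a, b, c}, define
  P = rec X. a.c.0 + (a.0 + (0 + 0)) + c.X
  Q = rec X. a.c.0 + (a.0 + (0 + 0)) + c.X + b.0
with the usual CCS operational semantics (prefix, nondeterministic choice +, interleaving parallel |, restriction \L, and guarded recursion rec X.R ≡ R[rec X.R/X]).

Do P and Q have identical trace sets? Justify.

P's transition system — 3 states:
  s0 = rec X. a.c.0 + (a.0 + (0 + 0)) + c.X → =a=> s1, =a=> s2, =c=> s0
  s1 = 0 → ∅
  s2 = c.0 → =c=> s1
Q's transition system — 3 states:
  t0 = rec X. a.c.0 + (a.0 + (0 + 0)) + c.X + b.0 → =a=> t1, =a=> t2, =b=> t1, =c=> t0
  t1 = 0 → ∅
  t2 = c.0 → =c=> t1
Executing b from Q (initial set {t0}):
  after b @ step 1: {t1}
  — Q admits the full trace.
Executing b from P (initial set {s0}):
  after b @ step 1: no successor for P

trace-distinct — witness ⟨b⟩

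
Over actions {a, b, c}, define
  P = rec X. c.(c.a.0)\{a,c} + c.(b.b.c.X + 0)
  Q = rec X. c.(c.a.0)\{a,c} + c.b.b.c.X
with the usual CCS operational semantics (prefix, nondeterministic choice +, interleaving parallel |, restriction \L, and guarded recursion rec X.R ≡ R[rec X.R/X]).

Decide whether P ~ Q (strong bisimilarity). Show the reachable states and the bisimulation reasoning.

P's transition system — 5 states:
  s0 = rec X. c.(c.a.0)\{a,c} + c.(b.b.c.X + 0) has moves ··c··> s1, ··c··> s2
  s1 = (c.a.0)\{a,c} has moves ∅
  s2 = b.b.c.(rec X. c.(c.a.0)\{a,c} + c.(b.b.c.X + 0)) + 0 has moves ··b··> s3
  s3 = b.c.(rec X. c.(c.a.0)\{a,c} + c.(b.b.c.X + 0)) has moves ··b··> s4
  s4 = c.(rec X. c.(c.a.0)\{a,c} + c.(b.b.c.X + 0)) has moves ··c··> s0
Q's transition system — 5 states:
  t0 = rec X. c.(c.a.0)\{a,c} + c.b.b.c.X has moves ··c··> t1, ··c··> t2
  t1 = (c.a.0)\{a,c} has moves ∅
  t2 = b.b.c.(rec X. c.(c.a.0)\{a,c} + c.b.b.c.X) has moves ··b··> t3
  t3 = b.c.(rec X. c.(c.a.0)\{a,c} + c.b.b.c.X) has moves ··b··> t4
  t4 = c.(rec X. c.(c.a.0)\{a,c} + c.b.b.c.X) has moves ··c··> t0
Coarsest stable partition (strong bisimilarity classes):
  B0 = {s0, t0}
  B1 = {s2, t2}
  B2 = {s3, t3}
  B3 = {s4, t4}
  B4 = {s1, t1}
s0 ∈ B0, t0 ∈ B0 → same block

P ~ Q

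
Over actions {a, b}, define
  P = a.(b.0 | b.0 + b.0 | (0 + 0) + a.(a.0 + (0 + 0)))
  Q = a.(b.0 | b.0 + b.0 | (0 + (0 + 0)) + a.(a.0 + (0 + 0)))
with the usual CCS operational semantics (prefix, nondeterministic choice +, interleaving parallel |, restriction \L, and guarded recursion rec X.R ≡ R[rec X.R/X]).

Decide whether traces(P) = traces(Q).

LTS(P): 8 reachable states
  s0 = a.(b.0 | b.0 + b.0 | (0 + 0) + a.(a.0 + (0 + 0))) ⊢ --a--▸ s1
  s1 = b.0 | b.0 + b.0 | (0 + 0) + a.(a.0 + (0 + 0)) ⊢ --a--▸ s2, --b--▸ s3, --b--▸ s4, --b--▸ s5
  s2 = a.0 + (0 + 0) ⊢ --a--▸ s6
  s3 = 0 | (0 + 0) ⊢ deadlocked
  s4 = 0 | b.0 ⊢ --b--▸ s7
  s5 = b.0 | 0 ⊢ --b--▸ s7
  s6 = 0 ⊢ deadlocked
  s7 = 0 | 0 ⊢ deadlocked
LTS(Q): 8 reachable states
  t0 = a.(b.0 | b.0 + b.0 | (0 + (0 + 0)) + a.(a.0 + (0 + 0))) ⊢ --a--▸ t1
  t1 = b.0 | b.0 + b.0 | (0 + (0 + 0)) + a.(a.0 + (0 + 0)) ⊢ --a--▸ t2, --b--▸ t3, --b--▸ t4, --b--▸ t5
  t2 = a.0 + (0 + 0) ⊢ --a--▸ t6
  t3 = 0 | (0 + (0 + 0)) ⊢ deadlocked
  t4 = 0 | b.0 ⊢ --b--▸ t7
  t5 = b.0 | 0 ⊢ --b--▸ t7
  t6 = 0 ⊢ deadlocked
  t7 = 0 | 0 ⊢ deadlocked
Coarsest stable partition (strong bisimilarity classes):
  B0 = {s0, t0}
  B1 = {s1, t1}
  B2 = {s4, s5, t4, t5}
  B3 = {s3, s6, s7, t3, t6, t7}
  B4 = {s2, t2}
s0 ∈ B0, t0 ∈ B0 → same block
Bisimilar ⇒ trace-equivalent.

trace-equivalent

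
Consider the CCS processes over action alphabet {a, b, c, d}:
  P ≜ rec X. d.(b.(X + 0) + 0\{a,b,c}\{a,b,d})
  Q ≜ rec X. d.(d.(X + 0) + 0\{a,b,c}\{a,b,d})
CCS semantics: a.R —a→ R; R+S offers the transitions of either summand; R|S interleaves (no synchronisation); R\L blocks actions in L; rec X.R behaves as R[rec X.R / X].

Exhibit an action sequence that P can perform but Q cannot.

db

Reachable graph of P (3 states):
  u0 = rec X. d.(b.(X + 0) + 0\{a,b,c}\{a,b,d}) has moves --d--▸ u1
  u1 = b.((rec X. d.(b.(X + 0) + 0\{a,b,c}\{a,b,d})) + 0) + 0\{a,b,c}\{a,b,d} has moves --b--▸ u2
  u2 = (rec X. d.(b.(X + 0) + 0\{a,b,c}\{a,b,d})) + 0 has moves --d--▸ u1
Reachable graph of Q (3 states):
  v0 = rec X. d.(d.(X + 0) + 0\{a,b,c}\{a,b,d}) has moves --d--▸ v1
  v1 = d.((rec X. d.(d.(X + 0) + 0\{a,b,c}\{a,b,d})) + 0) + 0\{a,b,c}\{a,b,d} has moves --d--▸ v2
  v2 = (rec X. d.(d.(X + 0) + 0\{a,b,c}\{a,b,d})) + 0 has moves --d--▸ v1
Run σ = ⟨db⟩ on P: start {u0}
  [1] d ⇒ {u1}
  [2] b ⇒ {u2}
  P completes σ.
Run σ = ⟨db⟩ on Q: start {v0}
  [1] d ⇒ {v1}
  [2] b ⇒ no successor for Q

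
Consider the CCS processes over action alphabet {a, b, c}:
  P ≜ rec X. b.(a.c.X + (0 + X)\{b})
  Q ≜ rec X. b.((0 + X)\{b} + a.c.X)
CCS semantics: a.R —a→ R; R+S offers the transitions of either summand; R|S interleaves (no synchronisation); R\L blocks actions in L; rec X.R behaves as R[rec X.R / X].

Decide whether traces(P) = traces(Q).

Reachable graph of P (3 states):
  m0 = rec X. b.(a.c.X + (0 + X)\{b}) has moves -b-> m1
  m1 = a.c.(rec X. b.(a.c.X + (0 + X)\{b})) + (0 + (rec X. b.(a.c.X + (0 + X)\{b})))\{b} has moves -a-> m2
  m2 = c.(rec X. b.(a.c.X + (0 + X)\{b})) has moves -c-> m0
Reachable graph of Q (3 states):
  n0 = rec X. b.((0 + X)\{b} + a.c.X) has moves -b-> n1
  n1 = (0 + (rec X. b.((0 + X)\{b} + a.c.X)))\{b} + a.c.(rec X. b.((0 + X)\{b} + a.c.X)) has moves -a-> n2
  n2 = c.(rec X. b.((0 + X)\{b} + a.c.X)) has moves -c-> n0
Partition-refinement fixed point:
  B0 = {m0, n0}
  B1 = {m1, n1}
  B2 = {m2, n2}
m0 ∈ B0, n0 ∈ B0 → same block
Bisimilar ⇒ trace-equivalent.

trace-equivalent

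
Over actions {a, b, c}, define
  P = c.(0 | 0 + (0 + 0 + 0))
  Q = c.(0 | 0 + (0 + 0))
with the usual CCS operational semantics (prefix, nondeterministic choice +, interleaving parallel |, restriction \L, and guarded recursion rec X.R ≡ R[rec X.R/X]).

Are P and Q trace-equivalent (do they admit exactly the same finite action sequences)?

trace-equivalent

P's transition system — 2 states:
  m0 = c.(0 | 0 + (0 + 0 + 0)) | ··c··> m1
  m1 = 0 | 0 + (0 + 0 + 0) | (no moves)
Q's transition system — 2 states:
  n0 = c.(0 | 0 + (0 + 0)) | ··c··> n1
  n1 = 0 | 0 + (0 + 0) | (no moves)
Partition-refinement fixed point:
  B0 = {m0, n0}
  B1 = {m1, n1}
m0 ∈ B0, n0 ∈ B0 → same block
Bisimilar ⇒ trace-equivalent.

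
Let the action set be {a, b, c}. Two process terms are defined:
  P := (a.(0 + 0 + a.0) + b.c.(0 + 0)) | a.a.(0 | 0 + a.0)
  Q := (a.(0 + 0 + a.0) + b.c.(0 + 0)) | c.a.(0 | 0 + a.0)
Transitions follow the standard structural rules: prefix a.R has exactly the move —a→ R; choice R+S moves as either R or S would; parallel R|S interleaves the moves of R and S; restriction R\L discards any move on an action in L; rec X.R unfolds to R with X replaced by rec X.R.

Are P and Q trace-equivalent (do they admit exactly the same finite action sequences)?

trace-distinct — witness ⟨ab⟩

Reachable graph of P (20 states):
  p0 = (a.(0 + 0 + a.0) + b.c.(0 + 0)) | a.a.(0 | 0 + a.0) → --a--▸ p1, --a--▸ p2, --b--▸ p3
  p1 = (0 + 0 + a.0) | a.a.(0 | 0 + a.0) → --a--▸ p4, --a--▸ p5
  p2 = (a.(0 + 0 + a.0) + b.c.(0 + 0)) | a.(0 | 0 + a.0) → --a--▸ p4, --a--▸ p6, --b--▸ p7
  p3 = c.(0 + 0) | a.a.(0 | 0 + a.0) → --a--▸ p7, --c--▸ p8
  p4 = (0 + 0 + a.0) | a.(0 | 0 + a.0) → --a--▸ p10, --a--▸ p9
  p5 = 0 | a.a.(0 | 0 + a.0) → --a--▸ p10
  p6 = (a.(0 + 0 + a.0) + b.c.(0 + 0)) | (0 | 0 + a.0) → --a--▸ p11, --a--▸ p9, --b--▸ p12
  p7 = c.(0 + 0) | a.(0 | 0 + a.0) → --a--▸ p12, --c--▸ p13
  p8 = (0 + 0) | a.a.(0 | 0 + a.0) → --a--▸ p13
  p9 = (0 + 0 + a.0) | (0 | 0 + a.0) → --a--▸ p14, --a--▸ p15
  p10 = 0 | a.(0 | 0 + a.0) → --a--▸ p15
  p11 = (a.(0 + 0 + a.0) + b.c.(0 + 0)) | 0 → --a--▸ p14, --b--▸ p16
  p12 = c.(0 + 0) | (0 | 0 + a.0) → --a--▸ p16, --c--▸ p17
  p13 = (0 + 0) | a.(0 | 0 + a.0) → --a--▸ p17
  p14 = (0 + 0 + a.0) | 0 → --a--▸ p18
  p15 = 0 | (0 | 0 + a.0) → --a--▸ p18
  p16 = c.(0 + 0) | 0 → --c--▸ p19
  p17 = (0 + 0) | (0 | 0 + a.0) → --a--▸ p19
  p18 = 0 | 0 → stopped
  p19 = (0 + 0) | 0 → stopped
Reachable graph of Q (20 states):
  q0 = (a.(0 + 0 + a.0) + b.c.(0 + 0)) | c.a.(0 | 0 + a.0) → --a--▸ q1, --b--▸ q2, --c--▸ q3
  q1 = (0 + 0 + a.0) | c.a.(0 | 0 + a.0) → --a--▸ q4, --c--▸ q5
  q2 = c.(0 + 0) | c.a.(0 | 0 + a.0) → --c--▸ q6, --c--▸ q7
  q3 = (a.(0 + 0 + a.0) + b.c.(0 + 0)) | a.(0 | 0 + a.0) → --a--▸ q5, --a--▸ q8, --b--▸ q7
  q4 = 0 | c.a.(0 | 0 + a.0) → --c--▸ q9
  q5 = (0 + 0 + a.0) | a.(0 | 0 + a.0) → --a--▸ q10, --a--▸ q9
  q6 = (0 + 0) | c.a.(0 | 0 + a.0) → --c--▸ q11
  q7 = c.(0 + 0) | a.(0 | 0 + a.0) → --a--▸ q12, --c--▸ q11
  q8 = (a.(0 + 0 + a.0) + b.c.(0 + 0)) | (0 | 0 + a.0) → --a--▸ q10, --a--▸ q13, --b--▸ q12
  q9 = 0 | a.(0 | 0 + a.0) → --a--▸ q14
  q10 = (0 + 0 + a.0) | (0 | 0 + a.0) → --a--▸ q14, --a--▸ q15
  q11 = (0 + 0) | a.(0 | 0 + a.0) → --a--▸ q16
  q12 = c.(0 + 0) | (0 | 0 + a.0) → --a--▸ q17, --c--▸ q16
  q13 = (a.(0 + 0 + a.0) + b.c.(0 + 0)) | 0 → --a--▸ q15, --b--▸ q17
  q14 = 0 | (0 | 0 + a.0) → --a--▸ q18
  q15 = (0 + 0 + a.0) | 0 → --a--▸ q18
  q16 = (0 + 0) | (0 | 0 + a.0) → --a--▸ q19
  q17 = c.(0 + 0) | 0 → --c--▸ q19
  q18 = 0 | 0 → stopped
  q19 = (0 + 0) | 0 → stopped
Trace ⟨ab⟩ through P, begin at {p0}:
  [1] a ⇒ {p1, p2}
  [2] b ⇒ {p7}
  P completes σ.
Trace ⟨ab⟩ through Q, begin at {q0}:
  [1] a ⇒ {q1}
  [2] b ⇒ ∅ (Q stuck)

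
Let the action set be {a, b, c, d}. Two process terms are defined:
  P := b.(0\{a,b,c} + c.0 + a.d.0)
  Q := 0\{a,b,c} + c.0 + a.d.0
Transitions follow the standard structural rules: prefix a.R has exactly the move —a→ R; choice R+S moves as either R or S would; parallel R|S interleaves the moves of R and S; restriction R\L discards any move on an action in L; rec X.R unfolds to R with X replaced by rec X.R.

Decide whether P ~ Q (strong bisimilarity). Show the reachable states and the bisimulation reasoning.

not bisimilar

Reachable graph of P (4 states):
  u0 = b.(0\{a,b,c} + c.0 + a.d.0) ⊢ -b-> u1
  u1 = 0\{a,b,c} + c.0 + a.d.0 ⊢ -a-> u2, -c-> u3
  u2 = d.0 ⊢ -d-> u3
  u3 = 0 ⊢ (no moves)
Reachable graph of Q (3 states):
  v0 = 0\{a,b,c} + c.0 + a.d.0 ⊢ -a-> v1, -c-> v2
  v1 = d.0 ⊢ -d-> v2
  v2 = 0 ⊢ (no moves)
Coarsest stable partition (strong bisimilarity classes):
  B0 = {u0}
  B1 = {u1, v0}
  B2 = {u2, v1}
  B3 = {u3, v2}
u0 ∈ B0, v0 ∈ B1 → different blocks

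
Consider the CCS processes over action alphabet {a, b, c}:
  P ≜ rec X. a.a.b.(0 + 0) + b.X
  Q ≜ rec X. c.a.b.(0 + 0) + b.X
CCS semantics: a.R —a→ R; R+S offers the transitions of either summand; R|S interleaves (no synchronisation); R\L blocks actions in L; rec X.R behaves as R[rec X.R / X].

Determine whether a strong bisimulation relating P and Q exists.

NO

LTS(P): 4 reachable states
  p0 = rec X. a.a.b.(0 + 0) + b.X ⊢ -a-> p1, -b-> p0
  p1 = a.b.(0 + 0) ⊢ -a-> p2
  p2 = b.(0 + 0) ⊢ -b-> p3
  p3 = 0 + 0 ⊢ stopped
LTS(Q): 4 reachable states
  q0 = rec X. c.a.b.(0 + 0) + b.X ⊢ -b-> q0, -c-> q1
  q1 = a.b.(0 + 0) ⊢ -a-> q2
  q2 = b.(0 + 0) ⊢ -b-> q3
  q3 = 0 + 0 ⊢ stopped
Partition-refinement fixed point:
  B0 = {p0}
  B1 = {p1, q1}
  B2 = {p2, q2}
  B3 = {p3, q3}
  B4 = {q0}
p0 ∈ B0, q0 ∈ B4 → different blocks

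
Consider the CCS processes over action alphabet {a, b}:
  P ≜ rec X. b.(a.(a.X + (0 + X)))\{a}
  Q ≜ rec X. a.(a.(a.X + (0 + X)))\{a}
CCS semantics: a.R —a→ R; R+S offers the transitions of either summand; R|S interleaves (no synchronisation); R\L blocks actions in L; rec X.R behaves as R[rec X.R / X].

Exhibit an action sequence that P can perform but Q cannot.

b

LTS(P): 2 reachable states
  u0 = rec X. b.(a.(a.X + (0 + X)))\{a} :: --b--▸ u1
  u1 = (a.(a.(rec X. b.(a.(a.X + (0 + X)))\{a}) + (0 + (rec X. b.(a.(a.X + (0 + X)))\{a}))))\{a} :: (no moves)
LTS(Q): 2 reachable states
  v0 = rec X. a.(a.(a.X + (0 + X)))\{a} :: --a--▸ v1
  v1 = (a.(a.(rec X. a.(a.(a.X + (0 + X)))\{a}) + (0 + (rec X. a.(a.(a.X + (0 + X)))\{a}))))\{a} :: (no moves)
Trace ⟨b⟩ through P, begin at {u0}:
  step 1 (b): {u1}
  — P admits the full trace.
Trace ⟨b⟩ through Q, begin at {v0}:
  step 1 (b): ∅  — Q cannot continue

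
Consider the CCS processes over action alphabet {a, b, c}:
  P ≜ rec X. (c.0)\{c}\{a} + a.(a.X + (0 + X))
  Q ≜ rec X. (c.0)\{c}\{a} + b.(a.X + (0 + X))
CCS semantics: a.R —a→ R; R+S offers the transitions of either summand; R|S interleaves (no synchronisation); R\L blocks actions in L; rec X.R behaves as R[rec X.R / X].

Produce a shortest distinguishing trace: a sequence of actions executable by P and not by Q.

a

Reachable graph of P (2 states):
  m0 = rec X. (c.0)\{c}\{a} + a.(a.X + (0 + X)) ⊢ ··a··> m1
  m1 = a.(rec X. (c.0)\{c}\{a} + a.(a.X + (0 + X))) + (0 + (rec X. (c.0)\{c}\{a} + a.(a.X + (0 + X)))) ⊢ ··a··> m0, ··a··> m1
Reachable graph of Q (2 states):
  n0 = rec X. (c.0)\{c}\{a} + b.(a.X + (0 + X)) ⊢ ··b··> n1
  n1 = a.(rec X. (c.0)\{c}\{a} + b.(a.X + (0 + X))) + (0 + (rec X. (c.0)\{c}\{a} + b.(a.X + (0 + X)))) ⊢ ··a··> n0, ··b··> n1
Trace ⟨a⟩ through P, begin at {m0}:
  [1] a ⇒ {m1}
  P completes σ.
Trace ⟨a⟩ through Q, begin at {n0}:
  [1] a ⇒ ∅  — Q cannot continue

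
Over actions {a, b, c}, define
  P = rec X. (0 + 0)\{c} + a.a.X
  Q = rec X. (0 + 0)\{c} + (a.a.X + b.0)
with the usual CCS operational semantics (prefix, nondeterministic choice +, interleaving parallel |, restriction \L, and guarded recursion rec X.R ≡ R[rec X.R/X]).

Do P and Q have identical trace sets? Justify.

Reachable graph of P (2 states):
  p0 = rec X. (0 + 0)\{c} + a.a.X has moves =a=> p1
  p1 = a.(rec X. (0 + 0)\{c} + a.a.X) has moves =a=> p0
Reachable graph of Q (3 states):
  q0 = rec X. (0 + 0)\{c} + (a.a.X + b.0) has moves =a=> q1, =b=> q2
  q1 = a.(rec X. (0 + 0)\{c} + (a.a.X + b.0)) has moves =a=> q0
  q2 = 0 has moves deadlocked
Executing b from Q (initial set {q0}):
  [1] b ⇒ {q2}
  Q completes σ.
Executing b from P (initial set {p0}):
  [1] b ⇒ ∅  — P cannot continue

NO — witness ⟨b⟩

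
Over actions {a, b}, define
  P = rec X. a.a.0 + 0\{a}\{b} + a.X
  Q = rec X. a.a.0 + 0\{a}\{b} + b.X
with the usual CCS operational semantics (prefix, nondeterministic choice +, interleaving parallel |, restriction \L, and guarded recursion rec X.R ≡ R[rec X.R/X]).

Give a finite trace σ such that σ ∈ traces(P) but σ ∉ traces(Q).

aaa

Reachable graph of P (3 states):
  s0 = rec X. a.a.0 + 0\{a}\{b} + a.X | --a--▸ s0, --a--▸ s1
  s1 = a.0 | --a--▸ s2
  s2 = 0 | (no moves)
Reachable graph of Q (3 states):
  t0 = rec X. a.a.0 + 0\{a}\{b} + b.X | --a--▸ t1, --b--▸ t0
  t1 = a.0 | --a--▸ t2
  t2 = 0 | (no moves)
Executing aaa from P (initial set {s0}):
  after a @ step 1: {s0, s1}
  after a @ step 2: {s0, s1, s2}
  after a @ step 3: {s0, s1, s2}
  P completes σ.
Executing aaa from Q (initial set {t0}):
  after a @ step 1: {t1}
  after a @ step 2: {t2}
  after a @ step 3: ∅ (Q stuck)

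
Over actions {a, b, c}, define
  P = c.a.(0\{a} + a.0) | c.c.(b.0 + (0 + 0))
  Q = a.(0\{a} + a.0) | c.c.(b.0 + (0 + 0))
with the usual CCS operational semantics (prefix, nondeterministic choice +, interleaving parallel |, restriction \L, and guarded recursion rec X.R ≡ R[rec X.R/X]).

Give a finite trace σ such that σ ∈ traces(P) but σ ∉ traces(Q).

ccc

P's transition system — 16 states:
  m0 = c.a.(0\{a} + a.0) | c.c.(b.0 + (0 + 0)) → -c-> m1, -c-> m2
  m1 = a.(0\{a} + a.0) | c.c.(b.0 + (0 + 0)) → -a-> m3, -c-> m4
  m2 = c.a.(0\{a} + a.0) | c.(b.0 + (0 + 0)) → -c-> m4, -c-> m5
  m3 = (0\{a} + a.0) | c.c.(b.0 + (0 + 0)) → -a-> m6, -c-> m7
  m4 = a.(0\{a} + a.0) | c.(b.0 + (0 + 0)) → -a-> m7, -c-> m8
  m5 = c.a.(0\{a} + a.0) | (b.0 + (0 + 0)) → -b-> m9, -c-> m8
  m6 = 0 | c.c.(b.0 + (0 + 0)) → -c-> m10
  m7 = (0\{a} + a.0) | c.(b.0 + (0 + 0)) → -a-> m10, -c-> m11
  m8 = a.(0\{a} + a.0) | (b.0 + (0 + 0)) → -a-> m11, -b-> m12
  m9 = c.a.(0\{a} + a.0) | 0 → -c-> m12
  m10 = 0 | c.(b.0 + (0 + 0)) → -c-> m13
  m11 = (0\{a} + a.0) | (b.0 + (0 + 0)) → -a-> m13, -b-> m14
  m12 = a.(0\{a} + a.0) | 0 → -a-> m14
  m13 = 0 | (b.0 + (0 + 0)) → -b-> m15
  m14 = (0\{a} + a.0) | 0 → -a-> m15
  m15 = 0 | 0 → ·
Q's transition system — 12 states:
  n0 = a.(0\{a} + a.0) | c.c.(b.0 + (0 + 0)) → -a-> n1, -c-> n2
  n1 = (0\{a} + a.0) | c.c.(b.0 + (0 + 0)) → -a-> n3, -c-> n4
  n2 = a.(0\{a} + a.0) | c.(b.0 + (0 + 0)) → -a-> n4, -c-> n5
  n3 = 0 | c.c.(b.0 + (0 + 0)) → -c-> n6
  n4 = (0\{a} + a.0) | c.(b.0 + (0 + 0)) → -a-> n6, -c-> n7
  n5 = a.(0\{a} + a.0) | (b.0 + (0 + 0)) → -a-> n7, -b-> n8
  n6 = 0 | c.(b.0 + (0 + 0)) → -c-> n9
  n7 = (0\{a} + a.0) | (b.0 + (0 + 0)) → -a-> n9, -b-> n10
  n8 = a.(0\{a} + a.0) | 0 → -a-> n10
  n9 = 0 | (b.0 + (0 + 0)) → -b-> n11
  n10 = (0\{a} + a.0) | 0 → -a-> n11
  n11 = 0 | 0 → ·
Trace ⟨ccc⟩ through P, begin at {m0}:
  step 1 (c): {m1, m2}
  step 2 (c): {m4, m5}
  step 3 (c): {m8}
  ✓ P
Trace ⟨ccc⟩ through Q, begin at {n0}:
  step 1 (c): {n2}
  step 2 (c): {n5}
  step 3 (c): ∅  — Q cannot continue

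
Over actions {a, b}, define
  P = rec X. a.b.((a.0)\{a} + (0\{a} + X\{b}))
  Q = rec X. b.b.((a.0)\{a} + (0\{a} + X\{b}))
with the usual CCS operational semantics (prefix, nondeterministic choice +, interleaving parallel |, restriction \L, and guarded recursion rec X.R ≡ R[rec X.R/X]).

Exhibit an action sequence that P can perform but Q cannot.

P's transition system — 4 states:
  s0 = rec X. a.b.((a.0)\{a} + (0\{a} + X\{b})) has moves —a→ s1
  s1 = b.((a.0)\{a} + (0\{a} + (rec X. a.b.((a.0)\{a} + (0\{a} + X\{b})))\{b})) has moves —b→ s2
  s2 = (a.0)\{a} + (0\{a} + (rec X. a.b.((a.0)\{a} + (0\{a} + X\{b})))\{b}) has moves —a→ s3
  s3 = (b.((a.0)\{a} + (0\{a} + (rec X. a.b.((a.0)\{a} + (0\{a} + X\{b})))\{b})))\{b} has moves deadlocked
Q's transition system — 3 states:
  t0 = rec X. b.b.((a.0)\{a} + (0\{a} + X\{b})) has moves —b→ t1
  t1 = b.((a.0)\{a} + (0\{a} + (rec X. b.b.((a.0)\{a} + (0\{a} + X\{b})))\{b})) has moves —b→ t2
  t2 = (a.0)\{a} + (0\{a} + (rec X. b.b.((a.0)\{a} + (0\{a} + X\{b})))\{b}) has moves deadlocked
Run σ = ⟨a⟩ on P: start {s0}
  step 1 (a): {s1}
  ✓ P
Run σ = ⟨a⟩ on Q: start {t0}
  step 1 (a): ∅  — Q cannot continue

a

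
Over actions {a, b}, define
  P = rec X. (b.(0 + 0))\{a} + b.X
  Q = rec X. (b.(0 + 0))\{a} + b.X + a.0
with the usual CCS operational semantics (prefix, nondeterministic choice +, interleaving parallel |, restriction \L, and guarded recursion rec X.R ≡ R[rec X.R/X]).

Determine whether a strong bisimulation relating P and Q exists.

P's transition system — 2 states:
  m0 = rec X. (b.(0 + 0))\{a} + b.X :: ··b··> m0, ··b··> m1
  m1 = (0 + 0)\{a} :: stopped
Q's transition system — 3 states:
  n0 = rec X. (b.(0 + 0))\{a} + b.X + a.0 :: ··a··> n1, ··b··> n0, ··b··> n2
  n1 = 0 :: stopped
  n2 = (0 + 0)\{a} :: stopped
Bisimilarity quotient blocks:
  B0 = {m0}
  B1 = {m1, n1, n2}
  B2 = {n0}
m0 ∈ B0, n0 ∈ B2 → different blocks

P ≁ Q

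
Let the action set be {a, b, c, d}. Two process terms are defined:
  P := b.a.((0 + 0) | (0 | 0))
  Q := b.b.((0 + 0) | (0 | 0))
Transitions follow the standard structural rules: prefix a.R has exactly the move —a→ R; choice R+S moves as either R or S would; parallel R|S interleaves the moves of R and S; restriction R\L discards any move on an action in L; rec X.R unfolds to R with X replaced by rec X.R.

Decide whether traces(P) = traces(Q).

traces(P) ≠ traces(Q) — witness ⟨ba⟩

P's transition system — 3 states:
  p0 = b.a.((0 + 0) | (0 | 0)) → ··b··> p1
  p1 = a.((0 + 0) | (0 | 0)) → ··a··> p2
  p2 = (0 + 0) | (0 | 0) → ∅
Q's transition system — 3 states:
  q0 = b.b.((0 + 0) | (0 | 0)) → ··b··> q1
  q1 = b.((0 + 0) | (0 | 0)) → ··b··> q2
  q2 = (0 + 0) | (0 | 0) → ∅
Run σ = ⟨ba⟩ on P: start {p0}
  after b @ step 1: {p1}
  after a @ step 2: {p2}
  — P admits the full trace.
Run σ = ⟨ba⟩ on Q: start {q0}
  after b @ step 1: {q1}
  after a @ step 2: no successor for Q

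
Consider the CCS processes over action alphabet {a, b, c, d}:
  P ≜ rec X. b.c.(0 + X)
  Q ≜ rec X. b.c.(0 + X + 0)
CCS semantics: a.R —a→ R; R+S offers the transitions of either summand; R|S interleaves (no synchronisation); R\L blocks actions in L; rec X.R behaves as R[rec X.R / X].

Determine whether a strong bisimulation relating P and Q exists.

YES

P's transition system — 3 states:
  p0 = rec X. b.c.(0 + X) :: —b→ p1
  p1 = c.(0 + (rec X. b.c.(0 + X))) :: —c→ p2
  p2 = 0 + (rec X. b.c.(0 + X)) :: —b→ p1
Q's transition system — 3 states:
  q0 = rec X. b.c.(0 + X + 0) :: —b→ q1
  q1 = c.(0 + (rec X. b.c.(0 + X + 0)) + 0) :: —c→ q2
  q2 = 0 + (rec X. b.c.(0 + X + 0)) + 0 :: —b→ q1
Partition-refinement fixed point:
  B0 = {p0, p2, q0, q2}
  B1 = {p1, q1}
p0 ∈ B0, q0 ∈ B0 → same block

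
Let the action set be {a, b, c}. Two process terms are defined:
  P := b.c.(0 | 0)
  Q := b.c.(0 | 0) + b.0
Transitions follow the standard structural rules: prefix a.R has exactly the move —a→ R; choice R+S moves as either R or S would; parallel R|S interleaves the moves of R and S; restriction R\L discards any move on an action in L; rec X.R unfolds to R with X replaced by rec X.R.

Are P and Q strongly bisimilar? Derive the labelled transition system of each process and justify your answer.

P ≁ Q

LTS(P): 3 reachable states
  p0 = b.c.(0 | 0) :: --b--▸ p1
  p1 = c.(0 | 0) :: --c--▸ p2
  p2 = 0 | 0 :: stopped
LTS(Q): 4 reachable states
  q0 = b.c.(0 | 0) + b.0 :: --b--▸ q1, --b--▸ q2
  q1 = 0 :: stopped
  q2 = c.(0 | 0) :: --c--▸ q3
  q3 = 0 | 0 :: stopped
Bisimilarity quotient blocks:
  B0 = {p0}
  B1 = {p1, q2}
  B2 = {p2, q1, q3}
  B3 = {q0}
p0 ∈ B0, q0 ∈ B3 → different blocks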